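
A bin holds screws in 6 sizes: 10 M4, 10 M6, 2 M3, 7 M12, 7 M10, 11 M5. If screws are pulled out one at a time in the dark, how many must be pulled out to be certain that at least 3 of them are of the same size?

13

Treat the 6 sizes as pigeonholes.
The worst case takes 2 screws of each size without reaching 3 of any: 6 × 2 = 12.
The next screw must bring some size to 3, so 12 + 1 = 13.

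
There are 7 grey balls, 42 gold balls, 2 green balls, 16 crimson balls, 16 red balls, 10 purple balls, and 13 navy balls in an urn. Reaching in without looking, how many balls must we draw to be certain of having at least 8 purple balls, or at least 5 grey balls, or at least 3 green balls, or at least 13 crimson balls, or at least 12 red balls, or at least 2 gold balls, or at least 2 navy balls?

The worst case stops just short of every target: 4 grey, 1 gold, 2 green, 12 crimson, 11 red, 7 purple, 1 navy — 4 + 1 + 2 + 12 + 11 + 7 + 1 = 38 balls.
One more ball must push some color to its target, so 38 + 1 = 39.

39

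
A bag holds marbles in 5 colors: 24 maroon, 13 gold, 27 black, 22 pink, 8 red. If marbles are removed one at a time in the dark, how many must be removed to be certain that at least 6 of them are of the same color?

The worst case takes 5 marbles of each color without reaching 6 of any: 5 × 5 = 25.
The next marble must bring some color to 6, so 25 + 1 = 26.

26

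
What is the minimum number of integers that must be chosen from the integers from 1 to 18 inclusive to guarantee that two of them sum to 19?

Partition {1, …, 18} into 9 pairs: {1,18}, {2,17}, …, {9,10}.
Choosing 9 integers — say the integers 1 through 9 — takes one from each pair and avoids the property.
Choosing 10 forces two into the same pair by pigeonhole, and those sum to 19. So 10.

10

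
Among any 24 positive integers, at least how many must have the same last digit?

There are 10 possible last digits, which serve as the pigeonholes.
If each of the 10 possible last digits held at most 2, the total would be at most 10 × 2 = 20 < 24, a contradiction.
So at least one holds ⌈24/10⌉ = 3.

3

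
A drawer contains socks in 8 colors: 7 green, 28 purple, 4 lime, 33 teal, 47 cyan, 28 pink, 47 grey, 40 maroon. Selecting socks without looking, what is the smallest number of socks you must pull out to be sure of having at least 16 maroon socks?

The worst case draws every non-maroon sock first: 7 + 28 + 4 + 33 + 47 + 28 + 47 = 194.
The next 16 draws are then forced to be maroon, giving 194 + 16 = 210.

210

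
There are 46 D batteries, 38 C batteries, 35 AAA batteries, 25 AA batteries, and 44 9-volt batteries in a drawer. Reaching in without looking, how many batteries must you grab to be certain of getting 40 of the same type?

177

Treat the 5 types as pigeonholes.
In the worst case we take at most 39 of each type, but all 38 C, all 35 AAA, and all 25 AA (fewer than 39), giving 39 + 38 + 35 + 25 + 39 = 176.
One more battery then forces some type to 40, so 176 + 1 = 177.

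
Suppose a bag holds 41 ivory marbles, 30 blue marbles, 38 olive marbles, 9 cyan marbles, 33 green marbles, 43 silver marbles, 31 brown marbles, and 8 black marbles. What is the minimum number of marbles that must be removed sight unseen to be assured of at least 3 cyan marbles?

227

To avoid cyan marbles as long as possible, exhaust the other 7 colors first.
The worst case draws every non-cyan marble first: 41 + 30 + 38 + 33 + 43 + 31 + 8 = 224.
The next 3 draws are then forced to be cyan, giving 224 + 3 = 227.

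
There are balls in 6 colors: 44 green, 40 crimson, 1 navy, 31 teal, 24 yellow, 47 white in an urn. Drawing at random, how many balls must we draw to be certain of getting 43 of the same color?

In the worst case we take at most 42 of each color, but all 40 crimson, all 1 navy, all 31 teal, and all 24 yellow (fewer than 42), giving 42 + 40 + 1 + 31 + 24 + 42 = 180.
One more ball then forces some color to 43, so 180 + 1 = 181.

181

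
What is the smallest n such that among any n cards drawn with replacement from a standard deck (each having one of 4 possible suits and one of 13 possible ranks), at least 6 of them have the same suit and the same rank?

261

There are 4 × 13 = 52 (suit, rank) combinations acting as pigeonholes.
With 52 × 5 = 260 cards drawn with replacement from a standard deck we could place exactly 5 in each, with no (suit, rank) pair reaching 6.
One more forces some (suit, rank) pair to hold 6, so 260 + 1 = 261.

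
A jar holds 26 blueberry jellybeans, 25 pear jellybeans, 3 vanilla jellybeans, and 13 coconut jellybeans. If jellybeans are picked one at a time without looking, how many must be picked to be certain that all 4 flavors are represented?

65

The hardest flavor to obtain is vanilla: we could draw every other jellybean first — 67 − 3 = 64 jellybeans — without a single vanilla one.
The next draw must be vanilla, so 64 + 1 = 65.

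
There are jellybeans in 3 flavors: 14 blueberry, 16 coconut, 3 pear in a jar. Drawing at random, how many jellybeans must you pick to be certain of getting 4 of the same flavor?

The worst case takes 3 jellybeans of each flavor without reaching 4 of any: 3 × 3 = 9.
The next jellybean must bring some flavor to 4, so 9 + 1 = 10.

10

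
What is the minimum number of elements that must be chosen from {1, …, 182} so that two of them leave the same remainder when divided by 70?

Use the pigeonhole principle on residue classes: group the integers by remainder mod 70; there are 70 residue classes, each nonempty in this range.
Choosing one from each class (70 integers) avoids any shared remainder.
One more choice must repeat a class, so two differ by a multiple of 70. Hence 70 + 1 = 71.

71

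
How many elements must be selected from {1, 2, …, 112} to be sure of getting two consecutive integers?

57

Partition {1, …, 112} into 56 pairs: {1,2}, {3,4}, …, {111,112}.
Choosing 56 integers — say the 56 even numbers 2, 4, …, 112 — takes one from each pair and avoids the property.
Choosing 57 forces two into the same pair by pigeonhole, and those are consecutive. So 57.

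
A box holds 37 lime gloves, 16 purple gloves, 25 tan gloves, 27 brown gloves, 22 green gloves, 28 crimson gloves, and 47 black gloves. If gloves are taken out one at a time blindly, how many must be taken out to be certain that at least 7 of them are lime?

To avoid lime gloves as long as possible, exhaust the other 6 colors first.
The worst case draws every non-lime glove first: 16 + 25 + 27 + 22 + 28 + 47 = 165.
The next 7 draws are then forced to be lime, giving 165 + 7 = 172.

172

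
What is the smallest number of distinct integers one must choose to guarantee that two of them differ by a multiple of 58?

Two integers differ by a multiple of 58 exactly when they share a remainder mod 58.
There are 58 residue classes mod 58, so 58 integers can all lie in distinct classes.
One more integer must repeat a residue, giving a difference divisible by 58. So n = 58 + 1 = 59.

59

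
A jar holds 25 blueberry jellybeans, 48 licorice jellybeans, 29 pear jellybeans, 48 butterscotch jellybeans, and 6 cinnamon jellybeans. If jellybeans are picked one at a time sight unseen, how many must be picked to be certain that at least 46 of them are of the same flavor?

In the worst case we take at most 45 of each flavor, but all 25 blueberry, all 29 pear, and all 6 cinnamon (fewer than 45), giving 25 + 45 + 29 + 45 + 6 = 150.
One more jellybean then forces some flavor to 46, so 150 + 1 = 151.

151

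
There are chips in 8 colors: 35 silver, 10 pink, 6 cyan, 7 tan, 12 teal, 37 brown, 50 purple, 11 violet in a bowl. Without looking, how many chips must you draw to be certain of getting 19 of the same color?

101

In the worst case we take at most 18 of each color, but all 10 pink, all 6 cyan, all 7 tan, all 12 teal, and all 11 violet (fewer than 18), giving 18 + 10 + 6 + 7 + 12 + 18 + 18 + 11 = 100.
One more chip then forces some color to 19, so 100 + 1 = 101.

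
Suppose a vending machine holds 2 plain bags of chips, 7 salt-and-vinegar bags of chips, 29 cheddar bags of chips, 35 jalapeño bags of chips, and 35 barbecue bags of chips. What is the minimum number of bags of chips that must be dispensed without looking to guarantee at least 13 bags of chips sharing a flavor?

46

In the worst case we take at most 12 of each flavor, but all 2 plain and all 7 salt-and-vinegar (fewer than 12), giving 2 + 7 + 12 + 12 + 12 = 45.
One more bag of chips then forces some flavor to 13, so 45 + 1 = 46.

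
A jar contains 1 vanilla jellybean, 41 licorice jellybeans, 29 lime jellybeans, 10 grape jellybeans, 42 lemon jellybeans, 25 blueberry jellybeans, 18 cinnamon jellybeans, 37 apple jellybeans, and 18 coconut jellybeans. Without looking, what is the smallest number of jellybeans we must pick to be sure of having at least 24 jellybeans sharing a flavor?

163

In the worst case we take at most 23 of each flavor, but all 1 vanilla, all 10 grape, all 18 cinnamon, and all 18 coconut (fewer than 23), giving 1 + 23 + 23 + 10 + 23 + 23 + 18 + 23 + 18 = 162.
One more jellybean then forces some flavor to 24, so 162 + 1 = 163.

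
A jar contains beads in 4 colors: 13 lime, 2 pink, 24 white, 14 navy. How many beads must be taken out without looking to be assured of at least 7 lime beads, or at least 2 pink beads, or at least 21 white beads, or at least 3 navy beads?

30

The worst case stops just short of every target: 6 lime, 1 pink, 20 white, 2 navy — 6 + 1 + 20 + 2 = 29 beads.
One more bead must push some color to its target, so 29 + 1 = 30.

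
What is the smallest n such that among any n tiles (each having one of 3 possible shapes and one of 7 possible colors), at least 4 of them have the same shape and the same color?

There are 3 × 7 = 21 (shape, color) combinations acting as pigeonholes.
With 21 × 3 = 63 tiles we could place exactly 3 in each, with no (shape, color) pair reaching 4.
One more forces some (shape, color) pair to hold 4, so 63 + 1 = 64.

64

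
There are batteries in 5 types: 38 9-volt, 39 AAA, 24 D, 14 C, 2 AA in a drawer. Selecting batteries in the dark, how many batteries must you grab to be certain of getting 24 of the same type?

86

Treat the 5 types as pigeonholes.
In the worst case we take at most 23 of each type, but all 14 C and all 2 AA (fewer than 23), giving 23 + 23 + 23 + 14 + 2 = 85.
One more battery then forces some type to 24, so 85 + 1 = 86.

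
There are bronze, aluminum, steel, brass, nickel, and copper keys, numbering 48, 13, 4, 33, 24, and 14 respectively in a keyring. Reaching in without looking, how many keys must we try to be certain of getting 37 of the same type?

125

In the worst case we take at most 36 of each type, but all 13 aluminum, all 4 steel, all 33 brass, all 24 nickel, and all 14 copper (fewer than 36), giving 36 + 13 + 4 + 33 + 24 + 14 = 124.
One more key then forces some type to 37, so 124 + 1 = 125.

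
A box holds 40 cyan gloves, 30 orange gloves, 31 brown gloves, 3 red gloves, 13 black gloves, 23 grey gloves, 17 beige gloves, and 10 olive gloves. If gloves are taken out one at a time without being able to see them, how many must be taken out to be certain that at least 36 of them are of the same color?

163

Treat the 8 colors as pigeonholes.
In the worst case we take at most 35 of each color, but all 30 orange, all 31 brown, all 3 red, all 13 black, all 23 grey, all 17 beige, and all 10 olive (fewer than 35), giving 35 + 30 + 31 + 3 + 13 + 23 + 17 + 10 = 162.
One more glove then forces some color to 36, so 162 + 1 = 163.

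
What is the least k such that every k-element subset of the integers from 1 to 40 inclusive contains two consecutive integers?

21

Partition {1, …, 40} into 20 pairs: {1,2}, {3,4}, …, {39,40}.
Choosing 20 integers — say the 20 even numbers 2, 4, …, 40 — takes one from each pair and avoids the property.
Choosing 21 forces two into the same pair by pigeonhole, and those are consecutive. So 21.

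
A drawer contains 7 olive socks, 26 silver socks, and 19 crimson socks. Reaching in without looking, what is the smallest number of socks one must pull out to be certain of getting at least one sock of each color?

The hardest color to obtain is olive: we could draw every other sock first — 52 − 7 = 45 socks — without a single olive one.
The next draw must be olive, so 45 + 1 = 46.

46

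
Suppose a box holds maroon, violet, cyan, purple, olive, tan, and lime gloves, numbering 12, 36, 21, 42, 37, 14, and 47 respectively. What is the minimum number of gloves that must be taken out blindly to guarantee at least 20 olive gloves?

192

To avoid olive gloves as long as possible, exhaust the other 6 colors first.
The worst case draws every non-olive glove first: 12 + 36 + 21 + 42 + 14 + 47 = 172.
The next 20 draws are then forced to be olive, giving 172 + 20 = 192.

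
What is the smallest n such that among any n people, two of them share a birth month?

13

There are 12 months of the year acting as pigeonholes.
With 12 people we could place one in each, avoiding any repeat.
One more forces some class to hold 2, so 12 + 1 = 13.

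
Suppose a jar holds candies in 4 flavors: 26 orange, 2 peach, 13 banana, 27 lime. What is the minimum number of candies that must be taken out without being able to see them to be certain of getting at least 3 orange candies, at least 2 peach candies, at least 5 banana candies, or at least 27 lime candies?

The worst case stops just short of every target: 2 orange, 1 peach, 4 banana, 26 lime — 2 + 1 + 4 + 26 = 33 candies.
One more candy must push some flavor to its target, so 33 + 1 = 34.

34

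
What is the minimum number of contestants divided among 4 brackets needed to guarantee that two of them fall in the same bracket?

5

There are 4 brackets acting as pigeonholes.
With 4 contestants we could place one in each, avoiding any repeat.
One more forces some class to hold 2, so 4 + 1 = 5.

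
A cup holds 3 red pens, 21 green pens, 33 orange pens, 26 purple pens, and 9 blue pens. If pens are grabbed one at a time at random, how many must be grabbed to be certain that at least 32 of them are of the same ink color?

In the worst case we take at most 31 of each ink color, but all 3 red, all 21 green, all 26 purple, and all 9 blue (fewer than 31), giving 3 + 21 + 31 + 26 + 9 = 90.
One more pen then forces some ink color to 32, so 90 + 1 = 91.

91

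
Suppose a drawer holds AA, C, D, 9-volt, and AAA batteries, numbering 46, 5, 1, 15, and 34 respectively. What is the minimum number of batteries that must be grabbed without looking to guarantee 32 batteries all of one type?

In the worst case we take at most 31 of each type, but all 5 C, all 1 D, and all 15 9-volt (fewer than 31), giving 31 + 5 + 1 + 15 + 31 = 83.
One more battery then forces some type to 32, so 83 + 1 = 84.

84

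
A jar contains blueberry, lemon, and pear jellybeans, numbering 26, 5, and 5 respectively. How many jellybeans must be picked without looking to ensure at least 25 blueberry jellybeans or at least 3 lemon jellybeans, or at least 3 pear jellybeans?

Each of the 3 flavors has its own threshold; avoid all of them simultaneously.
The worst case stops just short of every target: 24 blueberry, 2 lemon, 2 pear — 24 + 2 + 2 = 28 jellybeans.
One more jellybean must push some flavor to its target, so 28 + 1 = 29.

29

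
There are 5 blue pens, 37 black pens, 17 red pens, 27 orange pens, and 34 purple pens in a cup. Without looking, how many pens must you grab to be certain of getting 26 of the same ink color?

98

Treat the 5 ink colors as pigeonholes.
In the worst case we take at most 25 of each ink color, but all 5 blue and all 17 red (fewer than 25), giving 5 + 25 + 17 + 25 + 25 = 97.
One more pen then forces some ink color to 26, so 97 + 1 = 98.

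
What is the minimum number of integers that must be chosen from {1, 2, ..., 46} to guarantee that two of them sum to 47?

Partition {1, …, 46} into 23 pairs: {1,46}, {2,45}, …, {23,24}.
Choosing 23 integers — say the integers 1 through 23 — takes one from each pair and avoids the property.
Choosing 24 forces two into the same pair by pigeonhole, and those sum to 47. So 24.

24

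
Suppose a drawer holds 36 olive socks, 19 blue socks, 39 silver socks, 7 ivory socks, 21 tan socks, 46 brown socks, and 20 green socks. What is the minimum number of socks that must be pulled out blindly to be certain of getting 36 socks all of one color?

173

Treat the 7 colors as pigeonholes.
In the worst case we take at most 35 of each color, but all 19 blue, all 7 ivory, all 21 tan, and all 20 green (fewer than 35), giving 35 + 19 + 35 + 7 + 21 + 35 + 20 = 172.
One more sock then forces some color to 36, so 172 + 1 = 173.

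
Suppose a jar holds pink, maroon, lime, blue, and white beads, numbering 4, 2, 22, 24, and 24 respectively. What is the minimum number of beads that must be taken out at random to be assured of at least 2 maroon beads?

The worst case draws every non-maroon bead first: 4 + 22 + 24 + 24 = 74.
The next 2 draws are then forced to be maroon, giving 74 + 2 = 76.

76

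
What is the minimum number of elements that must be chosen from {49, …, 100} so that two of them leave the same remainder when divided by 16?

17

Use the pigeonhole principle on residue classes: group the integers by remainder mod 16; there are 16 residue classes, each nonempty in this range.
Choosing one from each class (16 integers) avoids any shared remainder.
One more choice must repeat a class, so two differ by a multiple of 16. Hence 16 + 1 = 17.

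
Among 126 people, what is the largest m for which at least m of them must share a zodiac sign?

The 126 people fall into 12 zodiac signs.
If each of the 12 zodiac signs held at most 10, the total would be at most 12 × 10 = 120 < 126, a contradiction.
So at least one holds ⌈126/12⌉ = 11.

11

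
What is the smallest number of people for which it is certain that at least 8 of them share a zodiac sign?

85

There are 12 zodiac signs acting as pigeonholes.
With 12 × 7 = 84 people we could place exactly 7 in each, with no class reaching 8.
One more forces some class to hold 8, so 84 + 1 = 85.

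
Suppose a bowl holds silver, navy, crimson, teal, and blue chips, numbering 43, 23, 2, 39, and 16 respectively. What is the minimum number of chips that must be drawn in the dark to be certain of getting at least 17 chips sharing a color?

67

Treat the 5 colors as pigeonholes.
In the worst case we take at most 16 of each color, but all 2 crimson (fewer than 16), giving 16 + 16 + 2 + 16 + 16 = 66.
One more chip then forces some color to 17, so 66 + 1 = 67.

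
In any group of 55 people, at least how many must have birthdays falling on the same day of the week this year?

8

There are 7 days of the week, which serve as the pigeonholes.
If each of the 7 days of the week held at most 7, the total would be at most 7 × 7 = 49 < 55, a contradiction.
So at least one holds ⌈55/7⌉ = 8.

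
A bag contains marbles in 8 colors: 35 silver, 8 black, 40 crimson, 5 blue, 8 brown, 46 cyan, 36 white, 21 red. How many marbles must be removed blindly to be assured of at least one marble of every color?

The hardest color to obtain is blue: we could draw every other marble first — 199 − 5 = 194 marbles — without a single blue one.
The next draw must be blue, so 194 + 1 = 195.

195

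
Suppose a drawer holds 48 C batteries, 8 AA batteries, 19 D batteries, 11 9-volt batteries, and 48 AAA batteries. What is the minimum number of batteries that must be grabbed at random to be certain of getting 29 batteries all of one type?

In the worst case we take at most 28 of each type, but all 8 AA, all 19 D, and all 11 9-volt (fewer than 28), giving 28 + 8 + 19 + 11 + 28 = 94.
One more battery then forces some type to 29, so 94 + 1 = 95.

95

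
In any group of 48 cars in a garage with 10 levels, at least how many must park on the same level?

If each of the 10 levels held at most 4, the total would be at most 10 × 4 = 40 < 48, a contradiction.
So at least one holds ⌈48/10⌉ = 5.

5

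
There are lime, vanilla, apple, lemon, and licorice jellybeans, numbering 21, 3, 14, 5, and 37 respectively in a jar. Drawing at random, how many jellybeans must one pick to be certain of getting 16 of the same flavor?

In the worst case we take at most 15 of each flavor, but all 3 vanilla, all 14 apple, and all 5 lemon (fewer than 15), giving 15 + 3 + 14 + 5 + 15 = 52.
One more jellybean then forces some flavor to 16, so 52 + 1 = 53.

53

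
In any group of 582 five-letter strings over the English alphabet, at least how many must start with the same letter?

23

The 582 five-letter strings over the English alphabet fall into 26 possible first letters.
If each of the 26 possible first letters held at most 22, the total would be at most 26 × 22 = 572 < 582, a contradiction.
So at least one holds ⌈582/26⌉ = 23.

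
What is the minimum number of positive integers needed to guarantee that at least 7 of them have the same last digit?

There are 10 possible last digits acting as pigeonholes.
With 10 × 6 = 60 positive integers we could place exactly 6 in each, with no class reaching 7.
One more forces some class to hold 7, so 60 + 1 = 61.

61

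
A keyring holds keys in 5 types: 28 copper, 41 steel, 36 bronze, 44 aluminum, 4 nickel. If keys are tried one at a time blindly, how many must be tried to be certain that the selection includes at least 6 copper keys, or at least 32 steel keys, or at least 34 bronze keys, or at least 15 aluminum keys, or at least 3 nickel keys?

86

The worst case stops just short of every target: 5 copper, 31 steel, 33 bronze, 14 aluminum, 2 nickel — 5 + 31 + 33 + 14 + 2 = 85 keys.
One more key must push some type to its target, so 85 + 1 = 86.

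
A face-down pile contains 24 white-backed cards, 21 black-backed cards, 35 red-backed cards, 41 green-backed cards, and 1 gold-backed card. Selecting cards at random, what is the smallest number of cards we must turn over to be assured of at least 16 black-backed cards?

The worst case draws every non-black-backed card first: 24 + 35 + 41 + 1 = 101.
The next 16 draws are then forced to be black-backed, giving 101 + 16 = 117.

117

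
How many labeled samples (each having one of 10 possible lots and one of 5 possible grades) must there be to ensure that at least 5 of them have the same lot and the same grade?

201

There are 10 × 5 = 50 (lot, grade) combinations acting as pigeonholes.
With 50 × 4 = 200 labeled samples we could place exactly 4 in each, with no (lot, grade) pair reaching 5.
One more forces some (lot, grade) pair to hold 5, so 200 + 1 = 201.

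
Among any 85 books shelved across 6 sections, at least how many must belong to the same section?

The 85 books fall into 6 sections.
If each of the 6 sections held at most 14, the total would be at most 6 × 14 = 84 < 85, a contradiction.
So at least one holds ⌈85/6⌉ = 15.

15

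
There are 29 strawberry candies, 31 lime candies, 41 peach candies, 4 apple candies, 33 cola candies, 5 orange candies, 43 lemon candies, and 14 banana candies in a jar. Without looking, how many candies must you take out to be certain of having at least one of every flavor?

197

The hardest flavor to obtain is apple: we could draw every other candy first — 200 − 4 = 196 candies — without a single apple one.
The next draw must be apple, so 196 + 1 = 197.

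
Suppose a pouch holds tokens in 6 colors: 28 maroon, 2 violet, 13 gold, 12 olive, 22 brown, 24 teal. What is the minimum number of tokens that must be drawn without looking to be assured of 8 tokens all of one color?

38

Treat the 6 colors as pigeonholes.
In the worst case we take at most 7 of each color, but all 2 violet (fewer than 7), giving 7 + 2 + 7 + 7 + 7 + 7 = 37.
One more token then forces some color to 8, so 37 + 1 = 38.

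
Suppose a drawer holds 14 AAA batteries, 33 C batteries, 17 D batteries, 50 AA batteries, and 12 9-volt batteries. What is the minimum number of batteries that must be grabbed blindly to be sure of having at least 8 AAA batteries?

120

The worst case draws every non-AAA battery first: 33 + 17 + 50 + 12 = 112.
The next 8 draws are then forced to be AAA, giving 112 + 8 = 120.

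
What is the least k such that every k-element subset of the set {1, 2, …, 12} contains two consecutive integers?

Partition {1, …, 12} into 6 pairs: {1,2}, {3,4}, …, {11,12}.
Choosing 6 integers — say the 6 even numbers 2, 4, …, 12 — takes one from each pair and avoids the property.
Choosing 7 forces two into the same pair by pigeonhole, and those are consecutive. So 7.

7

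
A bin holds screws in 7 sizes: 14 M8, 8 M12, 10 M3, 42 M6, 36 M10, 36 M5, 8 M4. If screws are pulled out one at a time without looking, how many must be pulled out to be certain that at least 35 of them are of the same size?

Treat the 7 sizes as pigeonholes.
In the worst case we take at most 34 of each size, but all 14 M8, all 8 M12, all 10 M3, and all 8 M4 (fewer than 34), giving 14 + 8 + 10 + 34 + 34 + 34 + 8 = 142.
One more screw then forces some size to 35, so 142 + 1 = 143.

143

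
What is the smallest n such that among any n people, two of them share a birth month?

There are 12 months of the year acting as pigeonholes.
With 12 people we could place one in each, avoiding any repeat.
One more forces some class to hold 2, so 12 + 1 = 13.

13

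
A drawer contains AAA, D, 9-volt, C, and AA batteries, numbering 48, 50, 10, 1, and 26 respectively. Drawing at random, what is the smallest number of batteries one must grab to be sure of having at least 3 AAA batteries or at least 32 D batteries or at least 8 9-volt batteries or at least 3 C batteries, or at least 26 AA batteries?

The worst case stops just short of every target: 2 AAA, 31 D, 7 9-volt, all 1 C, 25 AA — 2 + 31 + 7 + 1 + 25 = 66 batteries.
One more battery must push some type to its target, so 66 + 1 = 67.

67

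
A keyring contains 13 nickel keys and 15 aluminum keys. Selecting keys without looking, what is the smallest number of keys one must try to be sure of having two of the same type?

The worst case takes 1 key of each type without reaching 2 of any: 2 × 1 = 2.
The next key must bring some type to 2, so 2 + 1 = 3.

3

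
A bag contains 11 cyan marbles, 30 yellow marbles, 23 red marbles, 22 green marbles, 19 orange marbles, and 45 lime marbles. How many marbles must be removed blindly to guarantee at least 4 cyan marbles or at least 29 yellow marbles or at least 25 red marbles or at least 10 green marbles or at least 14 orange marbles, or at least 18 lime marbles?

The worst case stops just short of every target: 3 cyan, 28 yellow, all 23 red, 9 green, 13 orange, 17 lime — 3 + 28 + 23 + 9 + 13 + 17 = 93 marbles.
One more marble must push some color to its target, so 93 + 1 = 94.

94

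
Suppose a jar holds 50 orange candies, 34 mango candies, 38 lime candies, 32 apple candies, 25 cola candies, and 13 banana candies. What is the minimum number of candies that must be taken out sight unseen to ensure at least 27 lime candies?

181

To avoid lime candies as long as possible, exhaust the other 5 flavors first.
The worst case draws every non-lime candy first: 50 + 34 + 32 + 25 + 13 = 154.
The next 27 draws are then forced to be lime, giving 154 + 27 = 181.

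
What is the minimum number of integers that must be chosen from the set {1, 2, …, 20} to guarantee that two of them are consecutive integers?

Partition {1, …, 20} into 10 pairs: {1,2}, {3,4}, …, {19,20}.
Choosing 10 integers — say the 10 even numbers 2, 4, …, 20 — takes one from each pair and avoids the property.
Choosing 11 forces two into the same pair by pigeonhole, and those are consecutive. So 11.

11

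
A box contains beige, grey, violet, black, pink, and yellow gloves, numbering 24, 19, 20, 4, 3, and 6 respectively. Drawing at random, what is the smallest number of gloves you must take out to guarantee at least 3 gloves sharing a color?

13

The worst case takes 2 gloves of each color without reaching 3 of any: 6 × 2 = 12.
The next glove must bring some color to 3, so 12 + 1 = 13.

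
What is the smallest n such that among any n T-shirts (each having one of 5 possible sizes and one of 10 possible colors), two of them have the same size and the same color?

There are 5 × 10 = 50 (size, color) combinations acting as pigeonholes.
With 50 T-shirts we could place one in each, avoiding any repeat.
One more forces some (size, color) pair to hold 2, so 50 + 1 = 51.

51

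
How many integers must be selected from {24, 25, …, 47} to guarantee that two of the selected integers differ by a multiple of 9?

10

Group the integers by remainder mod 9; there are 9 residue classes, each nonempty in this range.
Choosing one from each class (9 integers) avoids any shared remainder.
One more choice must repeat a class, so two differ by a multiple of 9. Hence 9 + 1 = 10.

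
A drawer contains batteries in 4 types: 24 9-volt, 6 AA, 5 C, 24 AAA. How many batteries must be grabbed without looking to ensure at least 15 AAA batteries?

50

The worst case draws every non-AAA battery first: 24 + 6 + 5 = 35.
The next 15 draws are then forced to be AAA, giving 35 + 15 = 50.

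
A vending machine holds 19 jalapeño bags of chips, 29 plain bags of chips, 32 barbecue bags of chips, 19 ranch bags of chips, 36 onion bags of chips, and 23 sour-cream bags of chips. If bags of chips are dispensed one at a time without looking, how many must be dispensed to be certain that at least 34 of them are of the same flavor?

In the worst case we take at most 33 of each flavor, but all 19 jalapeño, all 29 plain, all 32 barbecue, all 19 ranch, and all 23 sour-cream (fewer than 33), giving 19 + 29 + 32 + 19 + 33 + 23 = 155.
One more bag of chips then forces some flavor to 34, so 155 + 1 = 156.

156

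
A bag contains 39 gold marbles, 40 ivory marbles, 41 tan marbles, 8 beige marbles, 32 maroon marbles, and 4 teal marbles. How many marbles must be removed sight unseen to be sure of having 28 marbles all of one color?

121

In the worst case we take at most 27 of each color, but all 8 beige and all 4 teal (fewer than 27), giving 27 + 27 + 27 + 8 + 27 + 4 = 120.
One more marble then forces some color to 28, so 120 + 1 = 121.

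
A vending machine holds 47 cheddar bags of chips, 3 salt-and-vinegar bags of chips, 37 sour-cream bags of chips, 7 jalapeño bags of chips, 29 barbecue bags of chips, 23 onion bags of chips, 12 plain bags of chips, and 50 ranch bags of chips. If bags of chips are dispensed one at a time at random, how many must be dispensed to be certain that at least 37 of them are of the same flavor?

Treat the 8 flavors as pigeonholes.
In the worst case we take at most 36 of each flavor, but all 3 salt-and-vinegar, all 7 jalapeño, all 29 barbecue, all 23 onion, and all 12 plain (fewer than 36), giving 36 + 3 + 36 + 7 + 29 + 23 + 12 + 36 = 182.
One more bag of chips then forces some flavor to 37, so 182 + 1 = 183.

183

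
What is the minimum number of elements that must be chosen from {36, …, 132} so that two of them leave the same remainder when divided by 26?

27

Group the integers by remainder mod 26; there are 26 residue classes, each nonempty in this range.
Choosing one from each class (26 integers) avoids any shared remainder.
One more choice must repeat a class, so two differ by a multiple of 26. Hence 26 + 1 = 27.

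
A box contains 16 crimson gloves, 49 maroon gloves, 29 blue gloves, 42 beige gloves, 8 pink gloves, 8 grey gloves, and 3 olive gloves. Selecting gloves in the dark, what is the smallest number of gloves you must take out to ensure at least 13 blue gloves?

139

The worst case draws every non-blue glove first: 16 + 49 + 42 + 8 + 8 + 3 = 126.
The next 13 draws are then forced to be blue, giving 126 + 13 = 139.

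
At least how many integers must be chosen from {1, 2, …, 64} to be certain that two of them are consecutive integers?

33

Partition {1, …, 64} into 32 pairs: {1,2}, {3,4}, …, {63,64}.
Choosing 32 integers — say the 32 even numbers 2, 4, …, 64 — takes one from each pair and avoids the property.
Choosing 33 forces two into the same pair by pigeonhole, and those are consecutive. So 33.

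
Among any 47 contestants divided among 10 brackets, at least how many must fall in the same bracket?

The 47 contestants fall into 10 brackets.
If each of the 10 brackets held at most 4, the total would be at most 10 × 4 = 40 < 47, a contradiction.
So at least one holds ⌈47/10⌉ = 5.

5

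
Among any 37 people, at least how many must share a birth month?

The 37 people fall into 12 months of the year.
If each of the 12 months of the year held at most 3, the total would be at most 12 × 3 = 36 < 37, a contradiction.
So at least one holds ⌈37/12⌉ = 4.

4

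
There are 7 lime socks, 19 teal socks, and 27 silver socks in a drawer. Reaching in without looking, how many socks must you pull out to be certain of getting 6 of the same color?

16

Treat the 3 colors as pigeonholes.
The worst case takes 5 socks of each color without reaching 6 of any: 3 × 5 = 15.
The next sock must bring some color to 6, so 15 + 1 = 16.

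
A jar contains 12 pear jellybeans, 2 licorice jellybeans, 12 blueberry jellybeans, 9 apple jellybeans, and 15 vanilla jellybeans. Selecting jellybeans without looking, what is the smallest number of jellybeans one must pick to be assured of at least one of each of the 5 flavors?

The hardest flavor to obtain is licorice: we could draw every other jellybean first — 50 − 2 = 48 jellybeans — without a single licorice one.
The next draw must be licorice, so 48 + 1 = 49.

49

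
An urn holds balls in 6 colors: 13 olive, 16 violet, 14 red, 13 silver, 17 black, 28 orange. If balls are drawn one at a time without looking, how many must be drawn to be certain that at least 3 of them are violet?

The worst case draws every non-violet ball first: 13 + 14 + 13 + 17 + 28 = 85.
The next 3 draws are then forced to be violet, giving 85 + 3 = 88.

88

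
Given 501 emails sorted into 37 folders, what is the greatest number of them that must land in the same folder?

If each of the 37 folders held at most 13, the total would be at most 37 × 13 = 481 < 501, a contradiction.
So at least one holds ⌈501/37⌉ = 14.

14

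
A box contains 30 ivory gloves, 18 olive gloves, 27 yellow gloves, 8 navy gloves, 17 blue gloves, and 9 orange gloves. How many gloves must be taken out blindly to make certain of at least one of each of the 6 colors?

102

The hardest color to obtain is navy: we could draw every other glove first — 109 − 8 = 101 gloves — without a single navy one.
The next draw must be navy, so 101 + 1 = 102.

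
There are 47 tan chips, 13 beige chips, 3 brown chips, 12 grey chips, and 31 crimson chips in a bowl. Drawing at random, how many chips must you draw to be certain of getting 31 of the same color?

89

Treat the 5 colors as pigeonholes.
In the worst case we take at most 30 of each color, but all 13 beige, all 3 brown, and all 12 grey (fewer than 30), giving 30 + 13 + 3 + 12 + 30 = 88.
One more chip then forces some color to 31, so 88 + 1 = 89.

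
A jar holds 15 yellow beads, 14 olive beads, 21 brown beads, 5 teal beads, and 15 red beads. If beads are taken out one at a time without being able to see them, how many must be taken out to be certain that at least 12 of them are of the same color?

50

In the worst case we take at most 11 of each color, but all 5 teal (fewer than 11), giving 11 + 11 + 11 + 5 + 11 = 49.
One more bead then forces some color to 12, so 49 + 1 = 50.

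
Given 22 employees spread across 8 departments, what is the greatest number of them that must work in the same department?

3

The 22 employees fall into 8 departments.
If each of the 8 departments held at most 2, the total would be at most 8 × 2 = 16 < 22, a contradiction.
So at least one holds ⌈22/8⌉ = 3.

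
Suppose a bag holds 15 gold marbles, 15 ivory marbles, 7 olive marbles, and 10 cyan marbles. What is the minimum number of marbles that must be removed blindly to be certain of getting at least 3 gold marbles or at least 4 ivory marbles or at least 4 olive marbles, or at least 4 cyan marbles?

Each of the 4 colors has its own threshold; avoid all of them simultaneously.
The worst case stops just short of every target: 2 gold, 3 ivory, 3 olive, 3 cyan — 2 + 3 + 3 + 3 = 11 marbles.
One more marble must push some color to its target, so 11 + 1 = 12.

12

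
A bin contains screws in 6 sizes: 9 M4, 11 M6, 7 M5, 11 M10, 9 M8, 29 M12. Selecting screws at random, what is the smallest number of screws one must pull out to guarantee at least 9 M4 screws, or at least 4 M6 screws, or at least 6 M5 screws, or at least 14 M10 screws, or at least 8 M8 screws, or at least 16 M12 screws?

The worst case stops just short of every target: 8 M4, 3 M6, 5 M5, all 11 M10, 7 M8, 15 M12 — 8 + 3 + 5 + 11 + 7 + 15 = 49 screws.
One more screw must push some size to its target, so 49 + 1 = 50.

50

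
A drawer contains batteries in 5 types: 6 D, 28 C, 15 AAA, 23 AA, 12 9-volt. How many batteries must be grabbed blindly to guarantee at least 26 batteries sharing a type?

82

Treat the 5 types as pigeonholes.
In the worst case we take at most 25 of each type, but all 6 D, all 15 AAA, all 23 AA, and all 12 9-volt (fewer than 25), giving 6 + 25 + 15 + 23 + 12 = 81.
One more battery then forces some type to 26, so 81 + 1 = 82.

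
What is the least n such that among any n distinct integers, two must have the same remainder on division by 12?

Two integers differ by a multiple of 12 exactly when they share a remainder mod 12.
There are 12 residue classes mod 12, so 12 integers can all lie in distinct classes.
One more integer must repeat a residue, giving a difference divisible by 12. So n = 12 + 1 = 13.

13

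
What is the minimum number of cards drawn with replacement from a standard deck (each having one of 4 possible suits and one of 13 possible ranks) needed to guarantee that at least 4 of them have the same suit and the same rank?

157

There are 4 × 13 = 52 (suit, rank) combinations acting as pigeonholes.
With 52 × 3 = 156 cards drawn with replacement from a standard deck we could place exactly 3 in each, with no (suit, rank) pair reaching 4.
One more forces some (suit, rank) pair to hold 4, so 156 + 1 = 157.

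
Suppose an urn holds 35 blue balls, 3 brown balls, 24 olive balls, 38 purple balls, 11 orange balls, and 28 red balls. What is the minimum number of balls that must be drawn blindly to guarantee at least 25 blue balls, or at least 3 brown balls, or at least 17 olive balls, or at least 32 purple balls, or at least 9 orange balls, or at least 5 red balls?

86

The worst case stops just short of every target: 24 blue, 2 brown, 16 olive, 31 purple, 8 orange, 4 red — 24 + 2 + 16 + 31 + 8 + 4 = 85 balls.
One more ball must push some color to its target, so 85 + 1 = 86.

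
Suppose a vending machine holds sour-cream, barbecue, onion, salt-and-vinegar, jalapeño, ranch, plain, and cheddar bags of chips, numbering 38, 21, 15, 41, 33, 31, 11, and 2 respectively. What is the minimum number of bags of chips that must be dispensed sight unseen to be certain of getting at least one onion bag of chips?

To avoid onion bags of chips as long as possible, exhaust the other 7 flavors first.
The worst case draws every non-onion bag of chips first: 38 + 21 + 41 + 33 + 31 + 11 + 2 = 177.
The next draw is then forced to be onion, giving 177 + 1 = 178.

178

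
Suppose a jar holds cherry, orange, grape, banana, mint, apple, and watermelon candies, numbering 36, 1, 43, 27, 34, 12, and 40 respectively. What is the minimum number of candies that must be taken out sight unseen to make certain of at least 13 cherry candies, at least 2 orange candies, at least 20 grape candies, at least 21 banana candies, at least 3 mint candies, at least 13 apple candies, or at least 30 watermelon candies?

96

The worst case stops just short of every target: 12 cherry, 1 orange, 19 grape, 20 banana, 2 mint, 12 apple, 29 watermelon — 12 + 1 + 19 + 20 + 2 + 12 + 29 = 95 candies.
One more candy must push some flavor to its target, so 95 + 1 = 96.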